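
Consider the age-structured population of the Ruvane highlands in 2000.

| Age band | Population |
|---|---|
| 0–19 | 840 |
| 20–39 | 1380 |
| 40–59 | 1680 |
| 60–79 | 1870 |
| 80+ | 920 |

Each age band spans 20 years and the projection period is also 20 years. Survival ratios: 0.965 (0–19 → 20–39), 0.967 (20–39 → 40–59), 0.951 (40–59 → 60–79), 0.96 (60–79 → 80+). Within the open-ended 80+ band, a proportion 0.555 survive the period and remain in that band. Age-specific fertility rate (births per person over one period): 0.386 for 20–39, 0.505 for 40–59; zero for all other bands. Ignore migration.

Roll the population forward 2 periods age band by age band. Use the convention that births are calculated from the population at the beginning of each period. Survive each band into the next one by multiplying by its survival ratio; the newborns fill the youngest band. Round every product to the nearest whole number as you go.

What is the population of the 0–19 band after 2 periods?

(Groups numbered youngest = 1 to oldest = 5.)
[period 1]
Births: 1380 × 0.386 = 533 ; 1680 × 0.505 = 848 — total 1381
Group 2: 840 × 0.965 = 811
Group 3: 1380 × 0.967 = 1334
Group 4: 1680 × 0.951 = 1598
Group 5: 1870 × 0.96 + 920 × 0.555 = 1795 + 511 = 2306
→ [1381, 811, 1334, 1598, 2306]
[period 2]
Births: 811 × 0.386 = 313 ; 1334 × 0.505 = 674 — total 987
Group 2: 1381 × 0.965 = 1333
Group 3: 811 × 0.967 = 784
Group 4: 1334 × 0.951 = 1269
Group 5: 1598 × 0.96 + 2306 × 0.555 = 1534 + 1280 = 2814
→ [987, 1333, 784, 1269, 2814]

987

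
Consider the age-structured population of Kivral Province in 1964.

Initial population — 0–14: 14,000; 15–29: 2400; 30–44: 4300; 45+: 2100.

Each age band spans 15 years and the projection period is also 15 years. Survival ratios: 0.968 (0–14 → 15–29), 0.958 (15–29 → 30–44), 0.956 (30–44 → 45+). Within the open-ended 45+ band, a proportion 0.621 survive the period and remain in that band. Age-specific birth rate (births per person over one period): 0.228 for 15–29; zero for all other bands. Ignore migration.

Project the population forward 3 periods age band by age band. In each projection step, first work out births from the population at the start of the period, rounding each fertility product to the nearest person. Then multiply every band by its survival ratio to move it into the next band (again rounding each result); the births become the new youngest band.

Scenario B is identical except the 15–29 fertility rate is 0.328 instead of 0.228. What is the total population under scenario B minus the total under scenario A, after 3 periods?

1664

Let band 1 be 0–14 through band 4 = 45+.
After projecting period 1:
Births: 2400 × 0.228 = 547
Band 2: 14000 × 0.968 = 13552
Band 3: 2400 × 0.958 = 2299
Band 4: 4300 × 0.956 + 2100 × 0.621 = 4111 + 1304 = 5415
→ [547, 13552, 2299, 5415]
After projecting period 2:
Births: 13552 × 0.228 = 3090
Band 2: 547 × 0.968 = 529
Band 3: 13552 × 0.958 = 12983
Band 4: 2299 × 0.956 + 5415 × 0.621 = 2198 + 3363 = 5561
→ [3090, 529, 12983, 5561]
After projecting period 3:
Births: 529 × 0.228 = 121
Band 2: 3090 × 0.968 = 2991
Band 3: 529 × 0.958 = 507
Band 4: 12983 × 0.956 + 5561 × 0.621 = 12412 + 3453 = 15865
→ [121, 2991, 507, 15865]
Scenario A total after 3 periods: 19484
Scenario B projection —
After projecting period 1:
Births: 2400 × 0.328 = 787
Band 2: 14000 × 0.968 = 13552
Band 3: 2400 × 0.958 = 2299
Band 4: 4300 × 0.956 + 2100 × 0.621 = 4111 + 1304 = 5415
→ [787, 13552, 2299, 5415]
After projecting period 2:
Births: 13552 × 0.328 = 4445
Band 2: 787 × 0.968 = 762
Band 3: 13552 × 0.958 = 12983
Band 4: 2299 × 0.956 + 5415 × 0.621 = 2198 + 3363 = 5561
→ [4445, 762, 12983, 5561]
After projecting period 3:
Births: 762 × 0.328 = 250
Band 2: 4445 × 0.968 = 4303
Band 3: 762 × 0.958 = 730
Band 4: 12983 × 0.956 + 5561 × 0.621 = 12412 + 3453 = 15865
→ [250, 4303, 730, 15865]
Scenario B total after 3 periods: 21148
Difference B − A = 21148 − 19484 = 1664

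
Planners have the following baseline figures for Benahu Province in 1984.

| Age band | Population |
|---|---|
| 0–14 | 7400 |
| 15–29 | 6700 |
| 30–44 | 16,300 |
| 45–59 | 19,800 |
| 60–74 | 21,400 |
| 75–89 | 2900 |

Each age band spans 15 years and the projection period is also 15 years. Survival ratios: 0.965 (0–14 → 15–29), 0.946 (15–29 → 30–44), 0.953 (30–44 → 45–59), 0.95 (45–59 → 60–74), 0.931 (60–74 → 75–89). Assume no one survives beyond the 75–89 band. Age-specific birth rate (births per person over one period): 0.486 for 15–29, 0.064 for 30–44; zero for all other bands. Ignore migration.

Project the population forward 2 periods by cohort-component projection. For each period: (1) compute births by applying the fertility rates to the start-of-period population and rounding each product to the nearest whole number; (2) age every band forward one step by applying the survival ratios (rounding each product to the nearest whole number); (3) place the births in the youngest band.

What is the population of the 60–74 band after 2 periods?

14757

[period 1]
Births: 6700 * 0.486 = 3256 ; 16300 * 0.064 = 1043 → 4299
15–29: 7400 * 0.965 = 7141
30–44: 6700 * 0.946 = 6338
45–59: 16300 * 0.953 = 15534
60–74: 19800 * 0.95 = 18810
75–89: 21400 * 0.931 = 19923
End of period: [4299, 7141, 6338, 15534, 18810, 19923]
[period 2]
Births: 7141 * 0.486 = 3471 ; 6338 * 0.064 = 406 → 3877
15–29: 4299 * 0.965 = 4149
30–44: 7141 * 0.946 = 6755
45–59: 6338 * 0.953 = 6040
60–74: 15534 * 0.95 = 14757
75–89: 18810 * 0.931 = 17512
End of period: [3877, 4149, 6755, 6040, 14757, 17512]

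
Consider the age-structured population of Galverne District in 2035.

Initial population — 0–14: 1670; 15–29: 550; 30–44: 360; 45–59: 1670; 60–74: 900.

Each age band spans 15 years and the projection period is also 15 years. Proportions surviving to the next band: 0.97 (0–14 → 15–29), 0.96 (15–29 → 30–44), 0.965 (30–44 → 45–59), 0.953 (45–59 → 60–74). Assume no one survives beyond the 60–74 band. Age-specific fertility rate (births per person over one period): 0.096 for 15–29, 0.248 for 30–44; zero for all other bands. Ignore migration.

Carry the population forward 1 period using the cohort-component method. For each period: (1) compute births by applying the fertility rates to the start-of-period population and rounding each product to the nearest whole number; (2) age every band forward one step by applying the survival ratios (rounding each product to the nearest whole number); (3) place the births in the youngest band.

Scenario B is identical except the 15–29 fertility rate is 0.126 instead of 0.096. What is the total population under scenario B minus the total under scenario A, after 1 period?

16

— Period 1 —
Births: 550 * 0.096 = 53  |  360 * 0.248 = 89 — total 142
15–29: 1670 * 0.97 = 1620
30–44: 550 * 0.96 = 528
45–59: 360 * 0.965 = 347
60–74: 1670 * 0.953 = 1592
End of period: [142, 1620, 528, 347, 1592]
Scenario A total after 1 period: 4229
Scenario B projection —
— Period 1 —
Births: 550 * 0.126 = 69  |  360 * 0.248 = 89 — total 158
15–29: 1670 * 0.97 = 1620
30–44: 550 * 0.96 = 528
45–59: 360 * 0.965 = 347
60–74: 1670 * 0.953 = 1592
End of period: [158, 1620, 528, 347, 1592]
Scenario B total after 1 period: 4245
Difference B − A = 4245 − 4229 = 16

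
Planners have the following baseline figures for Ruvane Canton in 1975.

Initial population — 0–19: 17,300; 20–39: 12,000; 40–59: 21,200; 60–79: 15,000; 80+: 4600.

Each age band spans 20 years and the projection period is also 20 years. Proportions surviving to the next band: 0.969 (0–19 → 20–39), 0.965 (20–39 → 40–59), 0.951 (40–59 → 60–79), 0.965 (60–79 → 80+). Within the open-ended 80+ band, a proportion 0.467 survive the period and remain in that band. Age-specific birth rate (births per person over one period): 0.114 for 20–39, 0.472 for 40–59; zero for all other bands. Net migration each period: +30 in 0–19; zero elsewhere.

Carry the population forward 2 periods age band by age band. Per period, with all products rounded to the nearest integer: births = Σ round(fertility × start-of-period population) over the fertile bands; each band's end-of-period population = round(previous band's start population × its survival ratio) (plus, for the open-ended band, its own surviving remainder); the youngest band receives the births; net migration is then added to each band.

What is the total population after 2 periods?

Period 1.
Births: 12000 × 0.114 = 1368  |  21200 × 0.472 = 10006 → total 11374
20–39: 17300 × 0.969 = 16764
40–59: 12000 × 0.965 = 11580
60–79: 21200 × 0.951 = 20161
80+: 15000 × 0.965 + 4600 × 0.467 = 14475 + 2148 = 16623
Net migration: 0–19 + 30 → 11404
Giving 11404 / 16764 / 11580 / 20161 / 16623.
Period 2.
Births: 16764 × 0.114 = 1911  |  11580 × 0.472 = 5466 → total 7377
20–39: 11404 × 0.969 = 11050
40–59: 16764 × 0.965 = 16177
60–79: 11580 × 0.951 = 11013
80+: 20161 × 0.965 + 16623 × 0.467 = 19455 + 7763 = 27218
Net migration: 0–19 + 30 → 7407
Giving 7407 / 11050 / 16177 / 11013 / 27218.
Total after period 2: 7407 + 11050 + 16177 + 11013 + 27218 = 72865

72865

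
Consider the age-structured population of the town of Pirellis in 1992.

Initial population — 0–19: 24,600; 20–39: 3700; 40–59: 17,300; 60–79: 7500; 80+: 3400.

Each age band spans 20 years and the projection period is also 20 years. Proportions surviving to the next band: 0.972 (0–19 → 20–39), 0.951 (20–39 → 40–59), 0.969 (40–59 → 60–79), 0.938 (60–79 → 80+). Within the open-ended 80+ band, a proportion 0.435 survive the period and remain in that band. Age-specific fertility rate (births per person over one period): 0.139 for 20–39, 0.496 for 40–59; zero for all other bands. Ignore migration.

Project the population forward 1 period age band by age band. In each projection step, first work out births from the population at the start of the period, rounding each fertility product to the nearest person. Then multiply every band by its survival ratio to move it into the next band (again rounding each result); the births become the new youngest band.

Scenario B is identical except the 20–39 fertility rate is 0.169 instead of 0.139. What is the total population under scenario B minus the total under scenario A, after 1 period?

Period 1:
Births: 3700 × 0.139 = 514, 17300 × 0.496 = 8581 ⇒ total 9095
20–39: 24600 × 0.972 = 23911
40–59: 3700 × 0.951 = 3519
60–79: 17300 × 0.969 = 16764
80+: 7500 × 0.938 + 3400 × 0.435 = 7035 + 1479 = 8514
→ [9095, 23911, 3519, 16764, 8514]
Scenario A total after 1 period: 61803
Scenario B projection —
Period 1:
Births: 3700 × 0.169 = 625, 17300 × 0.496 = 8581 ⇒ total 9206
20–39: 24600 × 0.972 = 23911
40–59: 3700 × 0.951 = 3519
60–79: 17300 × 0.969 = 16764
80+: 7500 × 0.938 + 3400 × 0.435 = 7035 + 1479 = 8514
→ [9206, 23911, 3519, 16764, 8514]
Scenario B total after 1 period: 61914
Difference B − A = 61914 − 61803 = 111

111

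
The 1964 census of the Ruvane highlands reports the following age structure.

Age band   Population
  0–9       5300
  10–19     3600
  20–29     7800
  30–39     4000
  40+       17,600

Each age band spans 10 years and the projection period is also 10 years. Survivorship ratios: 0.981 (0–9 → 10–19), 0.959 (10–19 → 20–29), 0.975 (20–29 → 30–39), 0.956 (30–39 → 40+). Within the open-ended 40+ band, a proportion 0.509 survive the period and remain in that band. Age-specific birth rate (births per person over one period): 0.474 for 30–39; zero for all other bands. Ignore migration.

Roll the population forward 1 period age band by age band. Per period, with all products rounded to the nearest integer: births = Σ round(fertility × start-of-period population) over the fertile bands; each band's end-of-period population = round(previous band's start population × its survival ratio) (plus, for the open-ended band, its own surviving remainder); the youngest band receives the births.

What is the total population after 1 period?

30934

Numbering the groups 1..5 from youngest to oldest:
[period 1]
Births: 4000 × 0.474 = 1896
Group 2: 5300 × 0.981 = 5199
Group 3: 3600 × 0.959 = 3452
Group 4: 7800 × 0.975 = 7605
Group 5: 4000 × 0.956 + 17600 × 0.509 = 3824 + 8958 = 12782
End of period: [1896, 5199, 3452, 7605, 12782]
Total after period 1: 1896 + 5199 + 3452 + 7605 + 12782 = 30934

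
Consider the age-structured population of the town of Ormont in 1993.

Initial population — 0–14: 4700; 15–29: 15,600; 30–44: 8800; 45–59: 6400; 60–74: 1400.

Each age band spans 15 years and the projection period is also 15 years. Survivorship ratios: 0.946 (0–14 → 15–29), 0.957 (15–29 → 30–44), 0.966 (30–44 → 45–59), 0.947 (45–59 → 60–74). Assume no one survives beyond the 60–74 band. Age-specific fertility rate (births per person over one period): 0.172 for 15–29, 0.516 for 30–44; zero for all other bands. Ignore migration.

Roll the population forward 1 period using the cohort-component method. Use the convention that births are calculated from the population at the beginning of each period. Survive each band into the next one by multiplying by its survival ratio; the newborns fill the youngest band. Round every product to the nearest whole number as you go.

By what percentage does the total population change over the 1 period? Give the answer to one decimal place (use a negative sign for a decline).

11.5

After projecting period 1:
Births: 15600 × 0.172 = 2683  |  8800 × 0.516 = 4541 → 7224
15–29: 4700 × 0.946 = 4446
30–44: 15600 × 0.957 = 14929
45–59: 8800 × 0.966 = 8501
60–74: 6400 × 0.947 = 6061
Population now: 0–14=7224, 15–29=4446, 30–44=14929, 45–59=8501, 60–74=6061
Total: 36900 → 41161; change = 4261; percentage change = 11.5%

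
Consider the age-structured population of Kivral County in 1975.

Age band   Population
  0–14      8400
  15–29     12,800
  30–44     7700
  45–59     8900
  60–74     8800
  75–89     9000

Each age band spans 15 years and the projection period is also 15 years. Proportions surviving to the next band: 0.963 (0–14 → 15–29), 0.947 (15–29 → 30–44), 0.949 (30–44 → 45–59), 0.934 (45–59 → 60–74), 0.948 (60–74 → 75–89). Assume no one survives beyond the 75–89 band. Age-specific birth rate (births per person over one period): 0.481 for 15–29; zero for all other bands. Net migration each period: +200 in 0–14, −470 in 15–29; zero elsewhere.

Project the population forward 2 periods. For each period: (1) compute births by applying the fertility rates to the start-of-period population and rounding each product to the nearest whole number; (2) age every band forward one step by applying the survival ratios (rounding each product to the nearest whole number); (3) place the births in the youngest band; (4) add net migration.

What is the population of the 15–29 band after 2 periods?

5652

Numbering the groups 1..6 from youngest to oldest:
Period 1:
Births: 12800 × 0.481 = 6157
Group 2: 8400 × 0.963 = 8089
Group 3: 12800 × 0.947 = 12122
Group 4: 7700 × 0.949 = 7307
Group 5: 8900 × 0.934 = 8313
Group 6: 8800 × 0.948 = 8342
Net migration: Group 1 + 200 → 6357; Group 2 − 470 → 7619
Population now: 0–14=6357, 15–29=7619, 30–44=12122, 45–59=7307, 60–74=8313, 75–89=8342
Period 2:
Births: 7619 × 0.481 = 3665
Group 2: 6357 × 0.963 = 6122
Group 3: 7619 × 0.947 = 7215
Group 4: 12122 × 0.949 = 11504
Group 5: 7307 × 0.934 = 6825
Group 6: 8313 × 0.948 = 7881
Net migration: Group 1 + 200 → 3865; Group 2 − 470 → 5652
Population now: 0–14=3865, 15–29=5652, 30–44=7215, 45–59=11504, 60–74=6825, 75–89=7881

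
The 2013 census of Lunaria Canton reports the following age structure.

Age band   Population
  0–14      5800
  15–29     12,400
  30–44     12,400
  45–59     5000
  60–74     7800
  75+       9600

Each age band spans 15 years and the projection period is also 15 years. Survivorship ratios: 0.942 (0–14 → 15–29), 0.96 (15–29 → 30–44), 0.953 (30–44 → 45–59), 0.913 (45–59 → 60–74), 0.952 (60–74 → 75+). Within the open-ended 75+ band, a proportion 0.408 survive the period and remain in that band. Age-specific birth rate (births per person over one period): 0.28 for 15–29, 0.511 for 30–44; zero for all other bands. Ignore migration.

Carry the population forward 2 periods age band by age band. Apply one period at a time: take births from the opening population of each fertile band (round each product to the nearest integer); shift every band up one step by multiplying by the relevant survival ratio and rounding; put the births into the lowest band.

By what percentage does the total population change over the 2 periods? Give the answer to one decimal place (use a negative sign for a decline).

0.4

Numbering the bands 1..6 from youngest to oldest:
— Period 1 —
Births: 12400 * 0.28 = 3472 ; 12400 * 0.511 = 6336 — total 9808
Band 2: 5800 * 0.942 = 5464
Band 3: 12400 * 0.96 = 11904
Band 4: 12400 * 0.953 = 11817
Band 5: 5000 * 0.913 = 4565
Band 6: 7800 * 0.952 + 9600 * 0.408 = 7426 + 3917 = 11343
End of period: [9808, 5464, 11904, 11817, 4565, 11343]
— Period 2 —
Births: 5464 * 0.28 = 1530 ; 11904 * 0.511 = 6083 — total 7613
Band 2: 9808 * 0.942 = 9239
Band 3: 5464 * 0.96 = 5245
Band 4: 11904 * 0.953 = 11345
Band 5: 11817 * 0.913 = 10789
Band 6: 4565 * 0.952 + 11343 * 0.408 = 4346 + 4628 = 8974
End of period: [7613, 9239, 5245, 11345, 10789, 8974]
Total: 53000 → 53205; change = 205; percentage change = 0.4%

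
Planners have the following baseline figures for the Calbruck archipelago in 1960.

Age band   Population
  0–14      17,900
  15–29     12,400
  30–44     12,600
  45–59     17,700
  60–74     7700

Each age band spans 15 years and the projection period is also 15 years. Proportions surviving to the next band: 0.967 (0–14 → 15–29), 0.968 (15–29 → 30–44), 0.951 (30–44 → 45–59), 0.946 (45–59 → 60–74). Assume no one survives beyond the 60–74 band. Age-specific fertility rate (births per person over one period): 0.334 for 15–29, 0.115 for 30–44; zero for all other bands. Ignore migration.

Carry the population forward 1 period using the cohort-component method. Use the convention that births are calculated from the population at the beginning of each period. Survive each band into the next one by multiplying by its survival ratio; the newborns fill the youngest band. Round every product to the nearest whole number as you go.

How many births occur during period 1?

(Groups numbered youngest = 1 to oldest = 5.)
Period 1.
Births: 12400 × 0.334 = 4142  |  12600 × 0.115 = 1449 → total 5591
Group 2: 17900 × 0.967 = 17309
Group 3: 12400 × 0.968 = 12003
Group 4: 12600 × 0.951 = 11983
Group 5: 17700 × 0.946 = 16744
Population now: 0–14=5591, 15–29=17309, 30–44=12003, 45–59=11983, 60–74=16744

5591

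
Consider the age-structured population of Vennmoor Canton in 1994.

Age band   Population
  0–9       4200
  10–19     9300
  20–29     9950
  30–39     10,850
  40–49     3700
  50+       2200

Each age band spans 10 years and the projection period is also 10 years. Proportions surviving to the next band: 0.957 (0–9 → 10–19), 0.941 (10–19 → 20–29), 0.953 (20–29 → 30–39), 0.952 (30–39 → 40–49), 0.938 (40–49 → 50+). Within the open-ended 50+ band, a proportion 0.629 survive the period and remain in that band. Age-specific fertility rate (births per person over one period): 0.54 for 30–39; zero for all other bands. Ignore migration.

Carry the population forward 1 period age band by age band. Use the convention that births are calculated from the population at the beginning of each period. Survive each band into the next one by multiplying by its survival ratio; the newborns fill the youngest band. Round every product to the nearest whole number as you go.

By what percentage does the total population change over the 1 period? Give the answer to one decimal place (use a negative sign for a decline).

7.7

Period 1.
Births: 10850 * 0.54 = 5859
10–19: 4200 * 0.957 = 4019
20–29: 9300 * 0.941 = 8751
30–39: 9950 * 0.953 = 9482
40–49: 10850 * 0.952 = 10329
50+: 3700 * 0.938 + 2200 * 0.629 = 3471 + 1384 = 4855
→ [5859, 4019, 8751, 9482, 10329, 4855]
Total: 40200 → 43295; change = 3095; percentage change = 7.7%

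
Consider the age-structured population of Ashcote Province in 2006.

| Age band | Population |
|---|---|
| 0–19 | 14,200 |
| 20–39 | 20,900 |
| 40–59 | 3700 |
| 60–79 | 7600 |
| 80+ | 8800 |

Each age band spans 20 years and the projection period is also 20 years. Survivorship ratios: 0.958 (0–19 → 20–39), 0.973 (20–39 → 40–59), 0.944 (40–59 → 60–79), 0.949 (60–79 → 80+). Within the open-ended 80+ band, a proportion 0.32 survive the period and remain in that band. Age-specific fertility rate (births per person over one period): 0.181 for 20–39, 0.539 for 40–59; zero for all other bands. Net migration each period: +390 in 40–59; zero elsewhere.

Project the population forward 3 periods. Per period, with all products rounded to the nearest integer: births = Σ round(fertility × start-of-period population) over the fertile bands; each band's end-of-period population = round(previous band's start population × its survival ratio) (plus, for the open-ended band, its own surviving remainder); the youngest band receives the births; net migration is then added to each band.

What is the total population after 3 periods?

60701

— Period 1 —
Births: 20900 * 0.181 = 3783 ; 3700 * 0.539 = 1994 ⇒ total 5777
20–39: 14200 * 0.958 = 13604
40–59: 20900 * 0.973 = 20336
60–79: 3700 * 0.944 = 3493
80+: 7600 * 0.949 + 8800 * 0.32 = 7212 + 2816 = 10028
Net migration: 40–59 + 390 → 20726
Population now: 0–19=5777, 20–39=13604, 40–59=20726, 60–79=3493, 80+=10028
— Period 2 —
Births: 13604 * 0.181 = 2462 ; 20726 * 0.539 = 11171 ⇒ total 13633
20–39: 5777 * 0.958 = 5534
40–59: 13604 * 0.973 = 13237
60–79: 20726 * 0.944 = 19565
80+: 3493 * 0.949 + 10028 * 0.32 = 3315 + 3209 = 6524
Net migration: 40–59 + 390 → 13627
Population now: 0–19=13633, 20–39=5534, 40–59=13627, 60–79=19565, 80+=6524
— Period 3 —
Births: 5534 * 0.181 = 1002 ; 13627 * 0.539 = 7345 ⇒ total 8347
20–39: 13633 * 0.958 = 13060
40–59: 5534 * 0.973 = 5385
60–79: 13627 * 0.944 = 12864
80+: 19565 * 0.949 + 6524 * 0.32 = 18567 + 2088 = 20655
Net migration: 40–59 + 390 → 5775
Population now: 0–19=8347, 20–39=13060, 40–59=5775, 60–79=12864, 80+=20655
Total after period 3: 8347 + 13060 + 5775 + 12864 + 20655 = 60701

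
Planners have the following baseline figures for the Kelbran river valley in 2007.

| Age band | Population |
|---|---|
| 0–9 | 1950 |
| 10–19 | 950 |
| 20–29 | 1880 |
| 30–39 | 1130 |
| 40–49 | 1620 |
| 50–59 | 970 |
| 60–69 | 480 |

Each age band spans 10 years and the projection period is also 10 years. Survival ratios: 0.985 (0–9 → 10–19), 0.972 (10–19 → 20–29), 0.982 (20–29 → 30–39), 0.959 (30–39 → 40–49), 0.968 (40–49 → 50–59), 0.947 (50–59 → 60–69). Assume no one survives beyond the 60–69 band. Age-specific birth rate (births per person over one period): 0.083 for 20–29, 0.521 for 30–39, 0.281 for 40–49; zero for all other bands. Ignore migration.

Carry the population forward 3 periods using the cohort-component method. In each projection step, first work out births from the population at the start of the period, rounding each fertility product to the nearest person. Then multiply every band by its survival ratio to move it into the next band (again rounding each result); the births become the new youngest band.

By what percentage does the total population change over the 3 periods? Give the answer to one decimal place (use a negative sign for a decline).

Numbering the bands 1..7 from youngest to oldest:
Period 1.
Births: 1880 × 0.083 = 156  |  1130 × 0.521 = 589  |  1620 × 0.281 = 455 — total 1200
Band 2: 1950 × 0.985 = 1921
Band 3: 950 × 0.972 = 923
Band 4: 1880 × 0.982 = 1846
Band 5: 1130 × 0.959 = 1084
Band 6: 1620 × 0.968 = 1568
Band 7: 970 × 0.947 = 919
Giving 1200 / 1921 / 923 / 1846 / 1084 / 1568 / 919.
Period 2.
Births: 923 × 0.083 = 77  |  1846 × 0.521 = 962  |  1084 × 0.281 = 305 — total 1344
Band 2: 1200 × 0.985 = 1182
Band 3: 1921 × 0.972 = 1867
Band 4: 923 × 0.982 = 906
Band 5: 1846 × 0.959 = 1770
Band 6: 1084 × 0.968 = 1049
Band 7: 1568 × 0.947 = 1485
Giving 1344 / 1182 / 1867 / 906 / 1770 / 1049 / 1485.
Period 3.
Births: 1867 × 0.083 = 155  |  906 × 0.521 = 472  |  1770 × 0.281 = 497 — total 1124
Band 2: 1344 × 0.985 = 1324
Band 3: 1182 × 0.972 = 1149
Band 4: 1867 × 0.982 = 1833
Band 5: 906 × 0.959 = 869
Band 6: 1770 × 0.968 = 1713
Band 7: 1049 × 0.947 = 993
Giving 1124 / 1324 / 1149 / 1833 / 869 / 1713 / 993.
Total: 8980 → 9005; change = 25; percentage change = 0.3%

0.3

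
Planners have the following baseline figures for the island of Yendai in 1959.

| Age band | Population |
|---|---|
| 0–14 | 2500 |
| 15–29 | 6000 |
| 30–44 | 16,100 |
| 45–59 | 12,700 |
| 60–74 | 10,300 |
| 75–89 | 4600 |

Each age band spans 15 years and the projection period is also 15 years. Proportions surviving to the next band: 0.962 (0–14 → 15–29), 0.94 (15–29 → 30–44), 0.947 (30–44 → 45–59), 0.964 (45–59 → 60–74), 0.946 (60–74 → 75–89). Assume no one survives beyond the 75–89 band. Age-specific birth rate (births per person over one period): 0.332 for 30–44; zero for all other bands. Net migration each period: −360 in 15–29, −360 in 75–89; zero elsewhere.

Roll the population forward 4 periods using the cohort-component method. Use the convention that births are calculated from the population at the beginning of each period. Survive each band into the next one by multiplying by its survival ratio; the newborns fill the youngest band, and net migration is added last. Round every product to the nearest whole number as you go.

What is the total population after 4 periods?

13623

— Period 1 —
Births: 16100 * 0.332 = 5345
15–29: 2500 * 0.962 = 2405
30–44: 6000 * 0.94 = 5640
45–59: 16100 * 0.947 = 15247
60–74: 12700 * 0.964 = 12243
75–89: 10300 * 0.946 = 9744
Net migration: 15–29 − 360 → 2045; 75–89 − 360 → 9384
End of period: [5345, 2045, 5640, 15247, 12243, 9384]
— Period 2 —
Births: 5640 * 0.332 = 1872
15–29: 5345 * 0.962 = 5142
30–44: 2045 * 0.94 = 1922
45–59: 5640 * 0.947 = 5341
60–74: 15247 * 0.964 = 14698
75–89: 12243 * 0.946 = 11582
Net migration: 15–29 − 360 → 4782; 75–89 − 360 → 11222
End of period: [1872, 4782, 1922, 5341, 14698, 11222]
— Period 3 —
Births: 1922 * 0.332 = 638
15–29: 1872 * 0.962 = 1801
30–44: 4782 * 0.94 = 4495
45–59: 1922 * 0.947 = 1820
60–74: 5341 * 0.964 = 5149
75–89: 14698 * 0.946 = 13904
Net migration: 15–29 − 360 → 1441; 75–89 − 360 → 13544
End of period: [638, 1441, 4495, 1820, 5149, 13544]
— Period 4 —
Births: 4495 * 0.332 = 1492
15–29: 638 * 0.962 = 614
30–44: 1441 * 0.94 = 1355
45–59: 4495 * 0.947 = 4257
60–74: 1820 * 0.964 = 1754
75–89: 5149 * 0.946 = 4871
Net migration: 15–29 − 360 → 254; 75–89 − 360 → 4511
End of period: [1492, 254, 1355, 4257, 1754, 4511]
Total after period 4: 1492 + 254 + 1355 + 4257 + 1754 + 4511 = 13623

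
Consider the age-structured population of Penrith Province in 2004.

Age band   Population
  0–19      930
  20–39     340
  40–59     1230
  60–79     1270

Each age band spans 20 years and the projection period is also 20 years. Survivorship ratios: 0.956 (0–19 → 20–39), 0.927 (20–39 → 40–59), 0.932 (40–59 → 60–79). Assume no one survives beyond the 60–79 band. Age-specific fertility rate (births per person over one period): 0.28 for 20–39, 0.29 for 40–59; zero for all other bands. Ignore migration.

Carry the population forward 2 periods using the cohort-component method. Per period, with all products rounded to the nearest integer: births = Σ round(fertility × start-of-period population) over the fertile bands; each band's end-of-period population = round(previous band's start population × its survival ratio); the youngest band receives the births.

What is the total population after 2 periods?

After projecting period 1:
Births: 340 × 0.28 = 95, 1230 × 0.29 = 357 — total 452
20–39: 930 × 0.956 = 889
40–59: 340 × 0.927 = 315
60–79: 1230 × 0.932 = 1146
End of period: [452, 889, 315, 1146]
After projecting period 2:
Births: 889 × 0.28 = 249, 315 × 0.29 = 91 — total 340
20–39: 452 × 0.956 = 432
40–59: 889 × 0.927 = 824
60–79: 315 × 0.932 = 294
End of period: [340, 432, 824, 294]
Total after period 2: 340 + 432 + 824 + 294 = 1890

1890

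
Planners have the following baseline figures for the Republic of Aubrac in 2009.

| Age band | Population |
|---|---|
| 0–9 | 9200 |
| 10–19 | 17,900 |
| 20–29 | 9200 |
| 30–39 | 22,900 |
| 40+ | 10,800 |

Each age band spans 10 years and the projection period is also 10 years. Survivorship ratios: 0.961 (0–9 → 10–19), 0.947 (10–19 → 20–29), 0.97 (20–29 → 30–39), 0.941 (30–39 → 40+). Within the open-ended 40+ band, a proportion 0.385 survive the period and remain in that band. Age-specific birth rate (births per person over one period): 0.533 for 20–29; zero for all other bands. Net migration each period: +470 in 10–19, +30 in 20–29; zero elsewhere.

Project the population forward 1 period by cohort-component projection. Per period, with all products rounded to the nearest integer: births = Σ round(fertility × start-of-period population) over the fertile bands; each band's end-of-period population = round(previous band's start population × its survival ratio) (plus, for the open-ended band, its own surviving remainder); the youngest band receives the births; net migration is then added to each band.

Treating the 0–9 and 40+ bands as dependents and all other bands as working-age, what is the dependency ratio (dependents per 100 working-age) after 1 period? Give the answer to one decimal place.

Call the bands 1 to 5, youngest first.
After projecting period 1:
Births: 9200 × 0.533 = 4904
Band 2: 9200 × 0.961 = 8841
Band 3: 17900 × 0.947 = 16951
Band 4: 9200 × 0.97 = 8924
Band 5: 22900 × 0.941 + 10800 × 0.385 = 21549 + 4158 = 25707
Net migration: Band 2 + 470 → 9311; Band 3 + 30 → 16981
Population now: 0–9=4904, 10–19=9311, 20–29=16981, 30–39=8924, 40+=25707
Dependents (band 0–9 + band 40+) = 4904 + 25707 = 30611; working-age = 35216; ratio = 30611/35216 × 100 = 86.9

86.9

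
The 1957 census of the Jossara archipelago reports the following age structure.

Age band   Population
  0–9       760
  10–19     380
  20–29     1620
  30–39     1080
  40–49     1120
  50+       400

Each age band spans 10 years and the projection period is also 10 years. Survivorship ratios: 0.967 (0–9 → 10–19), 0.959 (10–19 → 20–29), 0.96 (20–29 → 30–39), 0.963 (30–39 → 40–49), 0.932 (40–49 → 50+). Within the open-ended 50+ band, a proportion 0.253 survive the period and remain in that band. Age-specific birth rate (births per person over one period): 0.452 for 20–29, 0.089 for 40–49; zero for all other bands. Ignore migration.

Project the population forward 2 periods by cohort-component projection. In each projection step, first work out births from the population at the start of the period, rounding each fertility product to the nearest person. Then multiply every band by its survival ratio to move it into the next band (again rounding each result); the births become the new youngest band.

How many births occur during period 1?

832

[period 1]
Births: 1620 * 0.452 = 732  |  1120 * 0.089 = 100 — total 832
10–19: 760 * 0.967 = 735
20–29: 380 * 0.959 = 364
30–39: 1620 * 0.96 = 1555
40–49: 1080 * 0.963 = 1040
50+: 1120 * 0.932 + 400 * 0.253 = 1044 + 101 = 1145
Population now: 0–9=832, 10–19=735, 20–29=364, 30–39=1555, 40–49=1040, 50+=1145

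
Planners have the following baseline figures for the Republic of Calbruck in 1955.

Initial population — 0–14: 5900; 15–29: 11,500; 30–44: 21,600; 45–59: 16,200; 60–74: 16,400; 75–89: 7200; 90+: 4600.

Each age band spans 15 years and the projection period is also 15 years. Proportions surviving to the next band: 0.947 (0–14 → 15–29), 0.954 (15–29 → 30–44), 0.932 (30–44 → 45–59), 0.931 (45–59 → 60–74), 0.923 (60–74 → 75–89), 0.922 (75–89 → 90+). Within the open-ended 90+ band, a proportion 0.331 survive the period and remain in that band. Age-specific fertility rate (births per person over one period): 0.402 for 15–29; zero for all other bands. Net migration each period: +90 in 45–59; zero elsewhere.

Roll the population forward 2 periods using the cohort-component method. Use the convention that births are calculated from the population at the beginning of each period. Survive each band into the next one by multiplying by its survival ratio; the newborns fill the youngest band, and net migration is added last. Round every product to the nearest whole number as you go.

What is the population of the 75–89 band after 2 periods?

Call the bands 1 to 7, youngest first.
After projecting period 1:
Births: 11500 * 0.402 = 4623
Band 2: 5900 * 0.947 = 5587
Band 3: 11500 * 0.954 = 10971
Band 4: 21600 * 0.932 = 20131
Band 5: 16200 * 0.931 = 15082
Band 6: 16400 * 0.923 = 15137
Band 7: 7200 * 0.922 + 4600 * 0.331 = 6638 + 1523 = 8161
Net migration: Band 4 + 90 → 20221
Population now: 0–14=4623, 15–29=5587, 30–44=10971, 45–59=20221, 60–74=15082, 75–89=15137, 90+=8161
After projecting period 2:
Births: 5587 * 0.402 = 2246
Band 2: 4623 * 0.947 = 4378
Band 3: 5587 * 0.954 = 5330
Band 4: 10971 * 0.932 = 10225
Band 5: 20221 * 0.931 = 18826
Band 6: 15082 * 0.923 = 13921
Band 7: 15137 * 0.922 + 8161 * 0.331 = 13956 + 2701 = 16657
Net migration: Band 4 + 90 → 10315
Population now: 0–14=2246, 15–29=4378, 30–44=5330, 45–59=10315, 60–74=18826, 75–89=13921, 90+=16657

13921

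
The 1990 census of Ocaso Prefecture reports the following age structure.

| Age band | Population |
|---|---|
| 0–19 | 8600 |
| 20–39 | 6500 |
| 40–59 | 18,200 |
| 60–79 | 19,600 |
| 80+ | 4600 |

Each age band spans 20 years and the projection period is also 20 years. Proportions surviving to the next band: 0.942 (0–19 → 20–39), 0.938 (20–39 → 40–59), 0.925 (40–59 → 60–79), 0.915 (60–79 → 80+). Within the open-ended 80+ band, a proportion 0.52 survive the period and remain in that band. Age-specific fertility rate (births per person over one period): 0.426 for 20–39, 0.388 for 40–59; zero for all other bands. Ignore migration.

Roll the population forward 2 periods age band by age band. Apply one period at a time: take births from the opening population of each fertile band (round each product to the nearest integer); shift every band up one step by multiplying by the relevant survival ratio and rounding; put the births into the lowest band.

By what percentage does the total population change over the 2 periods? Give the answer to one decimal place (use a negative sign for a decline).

Let band 1 be 0–19 through band 5 = 80+.
Period 1.
Births: 6500 × 0.426 = 2769  |  18200 × 0.388 = 7062 → total 9831
Band 2: 8600 × 0.942 = 8101
Band 3: 6500 × 0.938 = 6097
Band 4: 18200 × 0.925 = 16835
Band 5: 19600 × 0.915 + 4600 × 0.52 = 17934 + 2392 = 20326
End of period: [9831, 8101, 6097, 16835, 20326]
Period 2.
Births: 8101 × 0.426 = 3451  |  6097 × 0.388 = 2366 → total 5817
Band 2: 9831 × 0.942 = 9261
Band 3: 8101 × 0.938 = 7599
Band 4: 6097 × 0.925 = 5640
Band 5: 16835 × 0.915 + 20326 × 0.52 = 15404 + 10570 = 25974
End of period: [5817, 9261, 7599, 5640, 25974]
Total: 57500 → 54291; change = -3209; percentage change = -5.6%

-5.6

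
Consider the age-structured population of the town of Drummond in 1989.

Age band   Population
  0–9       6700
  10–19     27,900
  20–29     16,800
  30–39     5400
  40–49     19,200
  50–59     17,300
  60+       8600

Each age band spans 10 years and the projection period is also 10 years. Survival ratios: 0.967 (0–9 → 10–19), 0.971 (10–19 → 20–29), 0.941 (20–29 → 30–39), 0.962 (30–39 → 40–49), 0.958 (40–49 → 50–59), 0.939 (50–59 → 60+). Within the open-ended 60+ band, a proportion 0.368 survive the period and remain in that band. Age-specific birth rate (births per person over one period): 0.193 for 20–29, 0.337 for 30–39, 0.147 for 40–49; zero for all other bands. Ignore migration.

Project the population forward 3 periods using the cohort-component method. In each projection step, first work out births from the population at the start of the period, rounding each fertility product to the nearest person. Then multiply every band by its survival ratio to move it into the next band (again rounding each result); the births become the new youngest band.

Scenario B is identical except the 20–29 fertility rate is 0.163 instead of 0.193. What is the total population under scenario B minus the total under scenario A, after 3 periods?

Period 1:
Births: 16800 × 0.193 = 3242, 5400 × 0.337 = 1820, 19200 × 0.147 = 2822 → total 7884
10–19: 6700 × 0.967 = 6479
20–29: 27900 × 0.971 = 27091
30–39: 16800 × 0.941 = 15809
40–49: 5400 × 0.962 = 5195
50–59: 19200 × 0.958 = 18394
60+: 17300 × 0.939 + 8600 × 0.368 = 16245 + 3165 = 19410
End of period: [7884, 6479, 27091, 15809, 5195, 18394, 19410]
Period 2:
Births: 27091 × 0.193 = 5229, 15809 × 0.337 = 5328, 5195 × 0.147 = 764 → total 11321
10–19: 7884 × 0.967 = 7624
20–29: 6479 × 0.971 = 6291
30–39: 27091 × 0.941 = 25493
40–49: 15809 × 0.962 = 15208
50–59: 5195 × 0.958 = 4977
60+: 18394 × 0.939 + 19410 × 0.368 = 17272 + 7143 = 24415
End of period: [11321, 7624, 6291, 25493, 15208, 4977, 24415]
Period 3:
Births: 6291 × 0.193 = 1214, 25493 × 0.337 = 8591, 15208 × 0.147 = 2236 → total 12041
10–19: 11321 × 0.967 = 10947
20–29: 7624 × 0.971 = 7403
30–39: 6291 × 0.941 = 5920
40–49: 25493 × 0.962 = 24524
50–59: 15208 × 0.958 = 14569
60+: 4977 × 0.939 + 24415 × 0.368 = 4673 + 8985 = 13658
End of period: [12041, 10947, 7403, 5920, 24524, 14569, 13658]
Scenario A total after 3 periods: 89062
Scenario B projection —
Period 1:
Births: 16800 × 0.163 = 2738, 5400 × 0.337 = 1820, 19200 × 0.147 = 2822 → total 7380
10–19: 6700 × 0.967 = 6479
20–29: 27900 × 0.971 = 27091
30–39: 16800 × 0.941 = 15809
40–49: 5400 × 0.962 = 5195
50–59: 19200 × 0.958 = 18394
60+: 17300 × 0.939 + 8600 × 0.368 = 16245 + 3165 = 19410
End of period: [7380, 6479, 27091, 15809, 5195, 18394, 19410]
Period 2:
Births: 27091 × 0.163 = 4416, 15809 × 0.337 = 5328, 5195 × 0.147 = 764 → total 10508
10–19: 7380 × 0.967 = 7136
20–29: 6479 × 0.971 = 6291
30–39: 27091 × 0.941 = 25493
40–49: 15809 × 0.962 = 15208
50–59: 5195 × 0.958 = 4977
60+: 18394 × 0.939 + 19410 × 0.368 = 17272 + 7143 = 24415
End of period: [10508, 7136, 6291, 25493, 15208, 4977, 24415]
Period 3:
Births: 6291 × 0.163 = 1025, 25493 × 0.337 = 8591, 15208 × 0.147 = 2236 → total 11852
10–19: 10508 × 0.967 = 10161
20–29: 7136 × 0.971 = 6929
30–39: 6291 × 0.941 = 5920
40–49: 25493 × 0.962 = 24524
50–59: 15208 × 0.958 = 14569
60+: 4977 × 0.939 + 24415 × 0.368 = 4673 + 8985 = 13658
End of period: [11852, 10161, 6929, 5920, 24524, 14569, 13658]
Scenario B total after 3 periods: 87613
Difference B − A = 87613 − 89062 = -1449

-1449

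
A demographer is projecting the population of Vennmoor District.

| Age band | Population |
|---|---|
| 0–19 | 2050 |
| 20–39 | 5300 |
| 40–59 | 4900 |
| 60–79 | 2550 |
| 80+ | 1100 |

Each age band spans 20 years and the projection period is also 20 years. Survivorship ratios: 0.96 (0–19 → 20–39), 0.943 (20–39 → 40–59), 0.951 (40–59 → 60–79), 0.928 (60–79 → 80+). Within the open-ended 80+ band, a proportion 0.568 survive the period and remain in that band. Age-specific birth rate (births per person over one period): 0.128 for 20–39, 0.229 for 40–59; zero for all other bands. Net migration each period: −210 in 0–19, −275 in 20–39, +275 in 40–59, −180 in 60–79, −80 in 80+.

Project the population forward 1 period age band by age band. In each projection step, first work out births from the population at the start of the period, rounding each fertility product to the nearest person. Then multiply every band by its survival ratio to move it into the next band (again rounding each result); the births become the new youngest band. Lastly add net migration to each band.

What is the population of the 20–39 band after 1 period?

1693

Numbering the bands 1..5 from youngest to oldest:
[period 1]
Births: 5300 × 0.128 = 678, 4900 × 0.229 = 1122 ⇒ total 1800
Band 2: 2050 × 0.96 = 1968
Band 3: 5300 × 0.943 = 4998
Band 4: 4900 × 0.951 = 4660
Band 5: 2550 × 0.928 + 1100 × 0.568 = 2366 + 625 = 2991
Net migration: Band 1 − 210 → 1590; Band 2 − 275 → 1693; Band 3 + 275 → 5273; Band 4 − 180 → 4480; Band 5 − 80 → 2911
End of period: [1590, 1693, 5273, 4480, 2911]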